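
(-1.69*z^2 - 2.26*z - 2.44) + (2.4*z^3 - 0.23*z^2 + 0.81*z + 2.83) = 2.4*z^3 - 1.92*z^2 - 1.45*z + 0.39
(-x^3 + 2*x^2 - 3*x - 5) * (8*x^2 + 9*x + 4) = -8*x^5 + 7*x^4 - 10*x^3 - 59*x^2 - 57*x - 20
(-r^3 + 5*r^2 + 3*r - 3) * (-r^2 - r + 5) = r^5 - 4*r^4 - 13*r^3 + 25*r^2 + 18*r - 15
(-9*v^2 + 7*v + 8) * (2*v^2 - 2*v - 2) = -18*v^4 + 32*v^3 + 20*v^2 - 30*v - 16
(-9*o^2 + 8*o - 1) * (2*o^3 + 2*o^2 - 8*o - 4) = -18*o^5 - 2*o^4 + 86*o^3 - 30*o^2 - 24*o + 4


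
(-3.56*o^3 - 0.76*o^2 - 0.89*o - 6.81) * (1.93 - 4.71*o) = 16.7676*o^4 - 3.2912*o^3 + 2.7251*o^2 + 30.3574*o - 13.1433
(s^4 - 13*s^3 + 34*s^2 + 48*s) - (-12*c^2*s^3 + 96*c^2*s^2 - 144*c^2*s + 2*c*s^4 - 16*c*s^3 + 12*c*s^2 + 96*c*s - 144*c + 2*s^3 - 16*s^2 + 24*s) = 12*c^2*s^3 - 96*c^2*s^2 + 144*c^2*s - 2*c*s^4 + 16*c*s^3 - 12*c*s^2 - 96*c*s + 144*c + s^4 - 15*s^3 + 50*s^2 + 24*s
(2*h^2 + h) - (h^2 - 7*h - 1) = h^2 + 8*h + 1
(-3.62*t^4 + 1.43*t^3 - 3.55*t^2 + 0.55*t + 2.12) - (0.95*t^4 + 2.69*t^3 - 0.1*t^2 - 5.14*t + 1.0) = -4.57*t^4 - 1.26*t^3 - 3.45*t^2 + 5.69*t + 1.12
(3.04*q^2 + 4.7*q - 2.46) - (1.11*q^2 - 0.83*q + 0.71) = 1.93*q^2 + 5.53*q - 3.17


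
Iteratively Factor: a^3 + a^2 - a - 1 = (a + 1)*(a^2 - 1) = (a - 1)*(a + 1)*(a + 1)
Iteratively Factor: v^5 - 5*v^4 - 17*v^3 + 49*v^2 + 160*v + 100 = (v - 5)*(v^4 - 17*v^2 - 36*v - 20) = (v - 5)*(v + 2)*(v^3 - 2*v^2 - 13*v - 10) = (v - 5)*(v + 1)*(v + 2)*(v^2 - 3*v - 10) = (v - 5)*(v + 1)*(v + 2)^2*(v - 5)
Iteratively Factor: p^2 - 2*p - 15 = (p + 3)*(p - 5)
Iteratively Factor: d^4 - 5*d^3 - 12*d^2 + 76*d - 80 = (d - 5)*(d^3 - 12*d + 16) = (d - 5)*(d - 2)*(d^2 + 2*d - 8) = (d - 5)*(d - 2)^2*(d + 4)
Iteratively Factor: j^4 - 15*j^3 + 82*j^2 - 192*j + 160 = (j - 4)*(j^3 - 11*j^2 + 38*j - 40) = (j - 4)^2*(j^2 - 7*j + 10) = (j - 5)*(j - 4)^2*(j - 2)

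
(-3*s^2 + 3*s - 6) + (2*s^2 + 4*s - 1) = -s^2 + 7*s - 7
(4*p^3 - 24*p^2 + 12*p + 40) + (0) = 4*p^3 - 24*p^2 + 12*p + 40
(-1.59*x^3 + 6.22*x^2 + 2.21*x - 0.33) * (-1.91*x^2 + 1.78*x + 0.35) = 3.0369*x^5 - 14.7104*x^4 + 6.294*x^3 + 6.7411*x^2 + 0.1861*x - 0.1155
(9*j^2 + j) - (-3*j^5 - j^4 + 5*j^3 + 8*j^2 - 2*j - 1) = 3*j^5 + j^4 - 5*j^3 + j^2 + 3*j + 1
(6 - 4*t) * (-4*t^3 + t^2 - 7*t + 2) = 16*t^4 - 28*t^3 + 34*t^2 - 50*t + 12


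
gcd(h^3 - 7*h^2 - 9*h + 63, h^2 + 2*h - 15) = h - 3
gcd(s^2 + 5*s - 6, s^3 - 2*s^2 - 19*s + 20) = s - 1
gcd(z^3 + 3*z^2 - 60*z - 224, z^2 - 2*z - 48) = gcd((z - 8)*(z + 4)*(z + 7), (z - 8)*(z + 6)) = z - 8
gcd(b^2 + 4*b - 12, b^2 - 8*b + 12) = b - 2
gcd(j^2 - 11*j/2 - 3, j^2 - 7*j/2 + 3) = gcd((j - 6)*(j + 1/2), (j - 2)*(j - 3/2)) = 1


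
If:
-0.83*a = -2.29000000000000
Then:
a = 2.76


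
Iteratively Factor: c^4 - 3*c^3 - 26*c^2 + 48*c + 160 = (c - 4)*(c^3 + c^2 - 22*c - 40) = (c - 4)*(c + 2)*(c^2 - c - 20) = (c - 4)*(c + 2)*(c + 4)*(c - 5)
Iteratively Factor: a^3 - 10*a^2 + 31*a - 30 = (a - 2)*(a^2 - 8*a + 15) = (a - 3)*(a - 2)*(a - 5)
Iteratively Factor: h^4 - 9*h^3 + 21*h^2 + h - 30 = (h - 2)*(h^3 - 7*h^2 + 7*h + 15) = (h - 3)*(h - 2)*(h^2 - 4*h - 5) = (h - 5)*(h - 3)*(h - 2)*(h + 1)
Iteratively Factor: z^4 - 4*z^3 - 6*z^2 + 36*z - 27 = (z - 3)*(z^3 - z^2 - 9*z + 9) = (z - 3)*(z - 1)*(z^2 - 9) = (z - 3)^2*(z - 1)*(z + 3)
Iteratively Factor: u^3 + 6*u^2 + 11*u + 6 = (u + 2)*(u^2 + 4*u + 3) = (u + 2)*(u + 3)*(u + 1)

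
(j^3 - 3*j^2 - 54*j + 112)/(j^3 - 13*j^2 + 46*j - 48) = (j + 7)/(j - 3)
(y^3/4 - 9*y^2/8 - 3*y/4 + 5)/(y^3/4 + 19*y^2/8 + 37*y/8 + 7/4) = (2*y^2 - 13*y + 20)/(2*y^2 + 15*y + 7)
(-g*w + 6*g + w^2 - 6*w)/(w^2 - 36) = (-g + w)/(w + 6)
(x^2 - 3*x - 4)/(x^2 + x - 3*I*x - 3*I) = (x - 4)/(x - 3*I)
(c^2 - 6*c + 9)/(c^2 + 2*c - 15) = (c - 3)/(c + 5)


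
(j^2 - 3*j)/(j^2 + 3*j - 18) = j/(j + 6)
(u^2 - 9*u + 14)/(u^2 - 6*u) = (u^2 - 9*u + 14)/(u*(u - 6))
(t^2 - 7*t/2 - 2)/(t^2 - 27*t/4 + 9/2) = 2*(2*t^2 - 7*t - 4)/(4*t^2 - 27*t + 18)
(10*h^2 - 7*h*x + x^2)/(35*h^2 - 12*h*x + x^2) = (-2*h + x)/(-7*h + x)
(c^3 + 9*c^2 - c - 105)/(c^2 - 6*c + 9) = (c^2 + 12*c + 35)/(c - 3)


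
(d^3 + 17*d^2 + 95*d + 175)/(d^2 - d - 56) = (d^2 + 10*d + 25)/(d - 8)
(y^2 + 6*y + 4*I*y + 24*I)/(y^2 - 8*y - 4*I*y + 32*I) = (y^2 + y*(6 + 4*I) + 24*I)/(y^2 + y*(-8 - 4*I) + 32*I)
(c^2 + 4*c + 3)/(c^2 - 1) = (c + 3)/(c - 1)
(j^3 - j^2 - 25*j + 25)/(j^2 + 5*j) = j - 6 + 5/j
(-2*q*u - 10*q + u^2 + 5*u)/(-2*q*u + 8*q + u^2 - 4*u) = (u + 5)/(u - 4)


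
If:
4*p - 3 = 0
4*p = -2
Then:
No Solution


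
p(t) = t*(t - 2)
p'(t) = 2*t - 2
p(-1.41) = 4.81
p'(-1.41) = -4.82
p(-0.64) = 1.69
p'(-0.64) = -3.28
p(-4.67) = 31.15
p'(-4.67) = -11.34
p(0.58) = -0.82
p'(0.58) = -0.84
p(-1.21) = 3.88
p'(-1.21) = -4.42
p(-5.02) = 35.24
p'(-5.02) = -12.04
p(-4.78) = 32.41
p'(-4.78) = -11.56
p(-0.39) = 0.93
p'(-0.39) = -2.78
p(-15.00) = 255.00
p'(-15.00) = -32.00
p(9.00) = 63.00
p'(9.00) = 16.00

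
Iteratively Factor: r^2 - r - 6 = (r - 3)*(r + 2)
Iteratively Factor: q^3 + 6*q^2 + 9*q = (q + 3)*(q^2 + 3*q) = (q + 3)^2*(q)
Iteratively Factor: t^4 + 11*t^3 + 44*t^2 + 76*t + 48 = (t + 3)*(t^3 + 8*t^2 + 20*t + 16) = (t + 2)*(t + 3)*(t^2 + 6*t + 8) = (t + 2)^2*(t + 3)*(t + 4)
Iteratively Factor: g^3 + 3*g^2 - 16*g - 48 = (g + 3)*(g^2 - 16) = (g - 4)*(g + 3)*(g + 4)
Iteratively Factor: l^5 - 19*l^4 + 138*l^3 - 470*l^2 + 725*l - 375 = (l - 5)*(l^4 - 14*l^3 + 68*l^2 - 130*l + 75) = (l - 5)^2*(l^3 - 9*l^2 + 23*l - 15) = (l - 5)^2*(l - 3)*(l^2 - 6*l + 5) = (l - 5)^2*(l - 3)*(l - 1)*(l - 5)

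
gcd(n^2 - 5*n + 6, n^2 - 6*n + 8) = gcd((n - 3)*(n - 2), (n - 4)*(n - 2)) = n - 2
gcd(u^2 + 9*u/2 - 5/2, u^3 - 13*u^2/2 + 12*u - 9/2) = u - 1/2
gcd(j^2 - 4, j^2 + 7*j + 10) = j + 2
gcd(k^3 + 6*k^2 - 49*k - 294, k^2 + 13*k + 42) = k^2 + 13*k + 42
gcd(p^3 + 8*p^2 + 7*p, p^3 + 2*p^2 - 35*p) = p^2 + 7*p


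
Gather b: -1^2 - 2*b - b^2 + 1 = -b^2 - 2*b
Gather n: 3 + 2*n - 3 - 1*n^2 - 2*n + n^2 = 0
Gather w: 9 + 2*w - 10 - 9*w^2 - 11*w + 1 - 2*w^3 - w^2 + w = -2*w^3 - 10*w^2 - 8*w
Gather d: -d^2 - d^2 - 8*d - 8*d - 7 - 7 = -2*d^2 - 16*d - 14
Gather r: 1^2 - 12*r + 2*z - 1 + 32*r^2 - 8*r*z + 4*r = 32*r^2 + r*(-8*z - 8) + 2*z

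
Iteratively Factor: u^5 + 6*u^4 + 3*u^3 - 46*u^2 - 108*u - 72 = (u + 3)*(u^4 + 3*u^3 - 6*u^2 - 28*u - 24) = (u - 3)*(u + 3)*(u^3 + 6*u^2 + 12*u + 8) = (u - 3)*(u + 2)*(u + 3)*(u^2 + 4*u + 4) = (u - 3)*(u + 2)^2*(u + 3)*(u + 2)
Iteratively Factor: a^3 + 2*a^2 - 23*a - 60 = (a - 5)*(a^2 + 7*a + 12) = (a - 5)*(a + 3)*(a + 4)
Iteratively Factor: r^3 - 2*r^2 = (r)*(r^2 - 2*r) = r^2*(r - 2)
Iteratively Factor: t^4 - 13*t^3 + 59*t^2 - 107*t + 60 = (t - 5)*(t^3 - 8*t^2 + 19*t - 12) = (t - 5)*(t - 4)*(t^2 - 4*t + 3) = (t - 5)*(t - 4)*(t - 3)*(t - 1)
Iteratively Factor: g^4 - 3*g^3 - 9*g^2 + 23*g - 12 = (g - 1)*(g^3 - 2*g^2 - 11*g + 12) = (g - 1)*(g + 3)*(g^2 - 5*g + 4) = (g - 4)*(g - 1)*(g + 3)*(g - 1)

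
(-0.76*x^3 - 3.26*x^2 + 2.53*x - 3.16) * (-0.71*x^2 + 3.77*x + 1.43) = 0.5396*x^5 - 0.550600000000001*x^4 - 15.1733*x^3 + 7.1199*x^2 - 8.2953*x - 4.5188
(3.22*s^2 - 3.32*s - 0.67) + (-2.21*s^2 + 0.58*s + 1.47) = 1.01*s^2 - 2.74*s + 0.8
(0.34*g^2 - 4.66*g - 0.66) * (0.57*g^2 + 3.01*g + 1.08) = 0.1938*g^4 - 1.6328*g^3 - 14.0356*g^2 - 7.0194*g - 0.7128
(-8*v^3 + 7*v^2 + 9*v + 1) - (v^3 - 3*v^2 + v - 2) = -9*v^3 + 10*v^2 + 8*v + 3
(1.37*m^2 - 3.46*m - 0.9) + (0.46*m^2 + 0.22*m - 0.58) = 1.83*m^2 - 3.24*m - 1.48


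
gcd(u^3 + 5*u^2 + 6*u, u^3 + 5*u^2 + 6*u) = u^3 + 5*u^2 + 6*u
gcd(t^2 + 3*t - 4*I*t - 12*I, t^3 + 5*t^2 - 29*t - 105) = t + 3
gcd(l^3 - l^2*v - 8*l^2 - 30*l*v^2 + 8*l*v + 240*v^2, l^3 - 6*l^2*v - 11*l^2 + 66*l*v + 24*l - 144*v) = -l^2 + 6*l*v + 8*l - 48*v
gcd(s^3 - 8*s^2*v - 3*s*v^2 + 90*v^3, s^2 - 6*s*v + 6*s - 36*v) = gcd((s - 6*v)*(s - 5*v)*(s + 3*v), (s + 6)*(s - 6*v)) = s - 6*v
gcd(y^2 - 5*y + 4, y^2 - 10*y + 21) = 1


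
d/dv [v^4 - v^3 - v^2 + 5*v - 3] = 4*v^3 - 3*v^2 - 2*v + 5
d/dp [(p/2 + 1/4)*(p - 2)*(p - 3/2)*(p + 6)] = 2*p^3 + 9*p^2/2 - 67*p/4 + 9/2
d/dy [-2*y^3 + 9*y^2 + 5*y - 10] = -6*y^2 + 18*y + 5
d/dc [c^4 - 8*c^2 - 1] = 4*c*(c^2 - 4)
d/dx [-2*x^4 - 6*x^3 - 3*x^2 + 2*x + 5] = -8*x^3 - 18*x^2 - 6*x + 2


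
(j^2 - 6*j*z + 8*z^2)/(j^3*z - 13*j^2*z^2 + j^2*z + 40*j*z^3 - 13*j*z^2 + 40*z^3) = (j^2 - 6*j*z + 8*z^2)/(z*(j^3 - 13*j^2*z + j^2 + 40*j*z^2 - 13*j*z + 40*z^2))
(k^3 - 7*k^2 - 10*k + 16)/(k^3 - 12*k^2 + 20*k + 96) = (k - 1)/(k - 6)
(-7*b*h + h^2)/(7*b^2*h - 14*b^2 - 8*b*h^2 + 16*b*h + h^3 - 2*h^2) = -h/(b*h - 2*b - h^2 + 2*h)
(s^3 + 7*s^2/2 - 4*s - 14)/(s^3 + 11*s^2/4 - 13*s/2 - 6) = 2*(2*s^2 + 11*s + 14)/(4*s^2 + 19*s + 12)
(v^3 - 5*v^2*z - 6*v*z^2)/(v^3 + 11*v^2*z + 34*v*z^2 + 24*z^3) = v*(v - 6*z)/(v^2 + 10*v*z + 24*z^2)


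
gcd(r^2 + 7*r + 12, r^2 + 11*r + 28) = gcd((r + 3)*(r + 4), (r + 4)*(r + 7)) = r + 4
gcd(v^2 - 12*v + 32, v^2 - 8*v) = v - 8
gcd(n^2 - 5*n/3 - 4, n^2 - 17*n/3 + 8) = n - 3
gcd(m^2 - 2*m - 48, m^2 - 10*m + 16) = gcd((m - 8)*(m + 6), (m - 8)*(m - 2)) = m - 8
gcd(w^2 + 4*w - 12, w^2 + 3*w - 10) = w - 2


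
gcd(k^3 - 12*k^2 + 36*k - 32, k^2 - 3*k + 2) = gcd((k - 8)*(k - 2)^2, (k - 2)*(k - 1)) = k - 2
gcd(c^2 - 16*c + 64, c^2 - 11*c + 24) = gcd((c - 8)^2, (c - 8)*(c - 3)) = c - 8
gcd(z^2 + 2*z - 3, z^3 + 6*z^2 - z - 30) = z + 3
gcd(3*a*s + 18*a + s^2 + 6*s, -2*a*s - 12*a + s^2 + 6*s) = s + 6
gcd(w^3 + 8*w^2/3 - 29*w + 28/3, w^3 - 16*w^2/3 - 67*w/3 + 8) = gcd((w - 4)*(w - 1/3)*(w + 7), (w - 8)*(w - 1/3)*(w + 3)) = w - 1/3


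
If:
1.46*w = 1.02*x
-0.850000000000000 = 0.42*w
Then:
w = -2.02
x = -2.90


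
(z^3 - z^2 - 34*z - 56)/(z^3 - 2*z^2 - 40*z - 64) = (z - 7)/(z - 8)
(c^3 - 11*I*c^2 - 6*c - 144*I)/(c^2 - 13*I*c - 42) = (c^2 - 5*I*c + 24)/(c - 7*I)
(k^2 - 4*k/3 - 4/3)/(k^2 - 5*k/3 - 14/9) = 3*(k - 2)/(3*k - 7)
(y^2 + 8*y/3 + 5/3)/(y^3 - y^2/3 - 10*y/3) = (y + 1)/(y*(y - 2))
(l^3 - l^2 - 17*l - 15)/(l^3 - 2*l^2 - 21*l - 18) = (l - 5)/(l - 6)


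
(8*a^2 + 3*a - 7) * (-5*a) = -40*a^3 - 15*a^2 + 35*a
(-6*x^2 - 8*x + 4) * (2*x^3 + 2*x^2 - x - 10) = -12*x^5 - 28*x^4 - 2*x^3 + 76*x^2 + 76*x - 40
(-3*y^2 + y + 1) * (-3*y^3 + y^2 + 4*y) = 9*y^5 - 6*y^4 - 14*y^3 + 5*y^2 + 4*y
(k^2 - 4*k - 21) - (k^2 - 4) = -4*k - 17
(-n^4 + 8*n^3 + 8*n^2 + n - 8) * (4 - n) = n^5 - 12*n^4 + 24*n^3 + 31*n^2 + 12*n - 32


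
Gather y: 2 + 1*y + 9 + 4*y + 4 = 5*y + 15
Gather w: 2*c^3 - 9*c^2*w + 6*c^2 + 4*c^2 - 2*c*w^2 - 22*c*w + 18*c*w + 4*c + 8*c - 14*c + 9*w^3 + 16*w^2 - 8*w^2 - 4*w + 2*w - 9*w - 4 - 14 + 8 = 2*c^3 + 10*c^2 - 2*c + 9*w^3 + w^2*(8 - 2*c) + w*(-9*c^2 - 4*c - 11) - 10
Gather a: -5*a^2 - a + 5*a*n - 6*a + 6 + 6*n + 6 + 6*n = -5*a^2 + a*(5*n - 7) + 12*n + 12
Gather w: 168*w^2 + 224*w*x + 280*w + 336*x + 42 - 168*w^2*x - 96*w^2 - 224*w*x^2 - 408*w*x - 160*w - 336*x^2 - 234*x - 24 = w^2*(72 - 168*x) + w*(-224*x^2 - 184*x + 120) - 336*x^2 + 102*x + 18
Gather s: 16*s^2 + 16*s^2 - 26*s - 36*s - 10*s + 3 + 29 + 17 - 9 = 32*s^2 - 72*s + 40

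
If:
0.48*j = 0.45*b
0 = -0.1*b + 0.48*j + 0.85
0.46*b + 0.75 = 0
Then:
No Solution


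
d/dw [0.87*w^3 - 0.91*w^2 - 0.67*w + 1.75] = 2.61*w^2 - 1.82*w - 0.67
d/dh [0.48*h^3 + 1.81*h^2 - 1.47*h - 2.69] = 1.44*h^2 + 3.62*h - 1.47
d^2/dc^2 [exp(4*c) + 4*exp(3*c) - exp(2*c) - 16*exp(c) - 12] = 4*(4*exp(3*c) + 9*exp(2*c) - exp(c) - 4)*exp(c)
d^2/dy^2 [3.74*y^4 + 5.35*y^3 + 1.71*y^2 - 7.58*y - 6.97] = 44.88*y^2 + 32.1*y + 3.42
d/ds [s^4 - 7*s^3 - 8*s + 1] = 4*s^3 - 21*s^2 - 8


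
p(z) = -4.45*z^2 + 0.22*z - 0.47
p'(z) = 0.22 - 8.9*z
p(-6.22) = -174.00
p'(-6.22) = 55.58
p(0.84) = -3.43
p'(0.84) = -7.26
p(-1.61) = -12.36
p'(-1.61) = 14.55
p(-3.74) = -63.54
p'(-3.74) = 33.51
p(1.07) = -5.33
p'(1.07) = -9.30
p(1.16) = -6.20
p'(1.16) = -10.10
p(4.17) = -76.93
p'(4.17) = -36.89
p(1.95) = -16.96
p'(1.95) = -17.14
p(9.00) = -358.94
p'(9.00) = -79.88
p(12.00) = -638.63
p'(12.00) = -106.58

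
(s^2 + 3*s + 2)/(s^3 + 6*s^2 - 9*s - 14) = (s + 2)/(s^2 + 5*s - 14)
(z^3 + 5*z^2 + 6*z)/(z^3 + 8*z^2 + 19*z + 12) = z*(z + 2)/(z^2 + 5*z + 4)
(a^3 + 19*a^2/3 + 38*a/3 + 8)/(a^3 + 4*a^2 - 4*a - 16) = (a^2 + 13*a/3 + 4)/(a^2 + 2*a - 8)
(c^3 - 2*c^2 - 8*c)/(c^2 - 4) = c*(c - 4)/(c - 2)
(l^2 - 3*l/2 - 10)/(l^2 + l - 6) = (l^2 - 3*l/2 - 10)/(l^2 + l - 6)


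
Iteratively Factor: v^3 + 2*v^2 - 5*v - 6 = (v + 1)*(v^2 + v - 6) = (v + 1)*(v + 3)*(v - 2)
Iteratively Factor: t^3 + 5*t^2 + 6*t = (t)*(t^2 + 5*t + 6) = t*(t + 2)*(t + 3)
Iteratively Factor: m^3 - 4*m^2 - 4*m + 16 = (m - 4)*(m^2 - 4) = (m - 4)*(m - 2)*(m + 2)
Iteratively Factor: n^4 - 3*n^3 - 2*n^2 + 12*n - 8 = (n - 2)*(n^3 - n^2 - 4*n + 4) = (n - 2)*(n - 1)*(n^2 - 4) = (n - 2)^2*(n - 1)*(n + 2)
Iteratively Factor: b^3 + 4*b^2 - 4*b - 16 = (b + 2)*(b^2 + 2*b - 8) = (b - 2)*(b + 2)*(b + 4)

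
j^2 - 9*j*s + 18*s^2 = (j - 6*s)*(j - 3*s)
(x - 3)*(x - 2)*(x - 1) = x^3 - 6*x^2 + 11*x - 6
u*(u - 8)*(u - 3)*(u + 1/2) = u^4 - 21*u^3/2 + 37*u^2/2 + 12*u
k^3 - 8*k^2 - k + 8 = (k - 8)*(k - 1)*(k + 1)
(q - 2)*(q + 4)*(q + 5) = q^3 + 7*q^2 + 2*q - 40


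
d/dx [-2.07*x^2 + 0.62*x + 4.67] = 0.62 - 4.14*x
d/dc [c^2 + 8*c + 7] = 2*c + 8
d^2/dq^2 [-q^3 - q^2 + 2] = -6*q - 2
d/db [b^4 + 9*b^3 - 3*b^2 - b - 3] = 4*b^3 + 27*b^2 - 6*b - 1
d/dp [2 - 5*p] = -5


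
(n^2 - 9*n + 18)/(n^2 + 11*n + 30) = (n^2 - 9*n + 18)/(n^2 + 11*n + 30)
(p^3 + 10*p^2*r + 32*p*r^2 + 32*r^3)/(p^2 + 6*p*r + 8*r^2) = p + 4*r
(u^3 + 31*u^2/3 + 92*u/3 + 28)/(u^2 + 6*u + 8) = (u^2 + 25*u/3 + 14)/(u + 4)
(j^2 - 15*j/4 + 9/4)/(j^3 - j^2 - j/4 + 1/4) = (4*j^2 - 15*j + 9)/(4*j^3 - 4*j^2 - j + 1)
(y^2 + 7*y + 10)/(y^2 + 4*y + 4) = (y + 5)/(y + 2)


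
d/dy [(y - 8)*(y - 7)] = 2*y - 15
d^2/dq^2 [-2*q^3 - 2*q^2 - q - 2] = -12*q - 4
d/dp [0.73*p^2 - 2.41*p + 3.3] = 1.46*p - 2.41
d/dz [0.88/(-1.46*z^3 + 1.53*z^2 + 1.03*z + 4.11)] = (3.8544*z^2 - 2.6928*z - 0.9064)/(-1.46*z^3 + 1.53*z^2 + 1.03*z + 4.11)^2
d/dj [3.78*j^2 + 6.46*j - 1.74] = 7.56*j + 6.46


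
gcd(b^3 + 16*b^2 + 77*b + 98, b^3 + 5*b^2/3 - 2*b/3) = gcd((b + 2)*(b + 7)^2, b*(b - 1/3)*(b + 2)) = b + 2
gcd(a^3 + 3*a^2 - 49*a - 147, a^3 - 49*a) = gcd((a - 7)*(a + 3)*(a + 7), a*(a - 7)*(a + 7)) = a^2 - 49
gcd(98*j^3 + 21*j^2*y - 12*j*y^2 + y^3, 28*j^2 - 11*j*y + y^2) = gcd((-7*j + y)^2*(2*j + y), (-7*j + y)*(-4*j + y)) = -7*j + y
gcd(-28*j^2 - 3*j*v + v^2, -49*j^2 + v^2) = -7*j + v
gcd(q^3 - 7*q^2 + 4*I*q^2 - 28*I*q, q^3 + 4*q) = q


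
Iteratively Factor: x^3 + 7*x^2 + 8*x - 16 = (x + 4)*(x^2 + 3*x - 4) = (x - 1)*(x + 4)*(x + 4)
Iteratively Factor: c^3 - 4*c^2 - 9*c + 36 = (c - 3)*(c^2 - c - 12) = (c - 3)*(c + 3)*(c - 4)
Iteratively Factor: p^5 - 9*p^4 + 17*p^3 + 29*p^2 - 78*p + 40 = (p - 1)*(p^4 - 8*p^3 + 9*p^2 + 38*p - 40) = (p - 4)*(p - 1)*(p^3 - 4*p^2 - 7*p + 10) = (p - 4)*(p - 1)^2*(p^2 - 3*p - 10) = (p - 5)*(p - 4)*(p - 1)^2*(p + 2)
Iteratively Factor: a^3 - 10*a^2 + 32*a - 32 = (a - 2)*(a^2 - 8*a + 16) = (a - 4)*(a - 2)*(a - 4)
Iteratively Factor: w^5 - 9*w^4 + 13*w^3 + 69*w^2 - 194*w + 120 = (w + 3)*(w^4 - 12*w^3 + 49*w^2 - 78*w + 40) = (w - 2)*(w + 3)*(w^3 - 10*w^2 + 29*w - 20) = (w - 2)*(w - 1)*(w + 3)*(w^2 - 9*w + 20) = (w - 5)*(w - 2)*(w - 1)*(w + 3)*(w - 4)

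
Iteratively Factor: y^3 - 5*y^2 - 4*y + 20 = (y - 2)*(y^2 - 3*y - 10) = (y - 2)*(y + 2)*(y - 5)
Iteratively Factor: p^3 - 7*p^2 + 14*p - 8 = (p - 1)*(p^2 - 6*p + 8) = (p - 2)*(p - 1)*(p - 4)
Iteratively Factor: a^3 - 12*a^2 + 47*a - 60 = (a - 3)*(a^2 - 9*a + 20) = (a - 4)*(a - 3)*(a - 5)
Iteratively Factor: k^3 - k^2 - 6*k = (k - 3)*(k^2 + 2*k) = (k - 3)*(k + 2)*(k)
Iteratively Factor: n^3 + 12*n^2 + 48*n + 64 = (n + 4)*(n^2 + 8*n + 16) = (n + 4)^2*(n + 4)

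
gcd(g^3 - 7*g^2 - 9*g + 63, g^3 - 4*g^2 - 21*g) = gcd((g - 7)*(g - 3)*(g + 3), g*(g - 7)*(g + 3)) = g^2 - 4*g - 21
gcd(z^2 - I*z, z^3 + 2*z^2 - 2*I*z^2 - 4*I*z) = z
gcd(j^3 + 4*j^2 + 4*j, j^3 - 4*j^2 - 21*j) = j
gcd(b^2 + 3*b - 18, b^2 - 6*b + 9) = b - 3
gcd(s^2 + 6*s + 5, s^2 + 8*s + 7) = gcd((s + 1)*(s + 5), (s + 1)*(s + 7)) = s + 1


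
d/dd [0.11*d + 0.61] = 0.110000000000000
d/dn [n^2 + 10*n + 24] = 2*n + 10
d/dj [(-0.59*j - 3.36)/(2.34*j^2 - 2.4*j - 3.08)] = (1.3806*j^2 + 15.7248*j - 6.2468)/(5.4756*j^4 - 11.232*j^3 - 8.6544*j^2 + 14.784*j + 9.4864)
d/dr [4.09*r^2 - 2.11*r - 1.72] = 8.18*r - 2.11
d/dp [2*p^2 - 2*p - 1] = 4*p - 2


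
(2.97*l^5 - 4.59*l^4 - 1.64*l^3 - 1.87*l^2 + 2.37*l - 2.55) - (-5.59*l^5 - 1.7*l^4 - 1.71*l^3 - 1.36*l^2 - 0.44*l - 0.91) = 8.56*l^5 - 2.89*l^4 + 0.0700000000000001*l^3 - 0.51*l^2 + 2.81*l - 1.64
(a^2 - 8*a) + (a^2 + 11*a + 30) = 2*a^2 + 3*a + 30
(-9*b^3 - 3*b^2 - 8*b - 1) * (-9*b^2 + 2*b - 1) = 81*b^5 + 9*b^4 + 75*b^3 - 4*b^2 + 6*b + 1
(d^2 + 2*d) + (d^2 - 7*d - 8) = 2*d^2 - 5*d - 8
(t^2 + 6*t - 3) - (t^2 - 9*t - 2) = 15*t - 1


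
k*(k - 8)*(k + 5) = k^3 - 3*k^2 - 40*k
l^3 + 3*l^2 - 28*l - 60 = (l - 5)*(l + 2)*(l + 6)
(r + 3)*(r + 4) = r^2 + 7*r + 12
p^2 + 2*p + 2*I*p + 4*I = (p + 2)*(p + 2*I)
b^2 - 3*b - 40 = (b - 8)*(b + 5)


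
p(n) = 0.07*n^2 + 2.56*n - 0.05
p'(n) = 0.14*n + 2.56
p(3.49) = 9.74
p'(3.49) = 3.05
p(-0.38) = -1.01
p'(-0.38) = 2.51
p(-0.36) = -0.96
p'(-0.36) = 2.51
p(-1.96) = -4.80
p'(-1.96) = 2.29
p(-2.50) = -6.01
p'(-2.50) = 2.21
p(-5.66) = -12.30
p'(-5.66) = 1.77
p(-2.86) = -6.80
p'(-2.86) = 2.16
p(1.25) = 3.26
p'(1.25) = 2.74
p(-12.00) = -20.69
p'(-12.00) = 0.88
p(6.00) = 17.83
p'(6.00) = 3.40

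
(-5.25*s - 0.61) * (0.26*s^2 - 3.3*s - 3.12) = -1.365*s^3 + 17.1664*s^2 + 18.393*s + 1.9032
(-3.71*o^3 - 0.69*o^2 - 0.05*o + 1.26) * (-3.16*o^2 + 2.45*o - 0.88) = 11.7236*o^5 - 6.9091*o^4 + 1.7323*o^3 - 3.4969*o^2 + 3.131*o - 1.1088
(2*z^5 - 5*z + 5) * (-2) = -4*z^5 + 10*z - 10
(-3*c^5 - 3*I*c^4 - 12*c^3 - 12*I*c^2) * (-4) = 12*c^5 + 12*I*c^4 + 48*c^3 + 48*I*c^2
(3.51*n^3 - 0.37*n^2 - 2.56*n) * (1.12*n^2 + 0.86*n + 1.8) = 3.9312*n^5 + 2.6042*n^4 + 3.1326*n^3 - 2.8676*n^2 - 4.608*n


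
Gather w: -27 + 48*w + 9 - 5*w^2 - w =-5*w^2 + 47*w - 18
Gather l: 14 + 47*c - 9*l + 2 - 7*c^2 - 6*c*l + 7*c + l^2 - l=-7*c^2 + 54*c + l^2 + l*(-6*c - 10) + 16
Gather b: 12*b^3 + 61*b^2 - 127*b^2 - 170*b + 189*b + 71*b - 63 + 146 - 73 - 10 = 12*b^3 - 66*b^2 + 90*b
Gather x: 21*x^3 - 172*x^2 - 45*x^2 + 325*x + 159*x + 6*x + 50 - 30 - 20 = 21*x^3 - 217*x^2 + 490*x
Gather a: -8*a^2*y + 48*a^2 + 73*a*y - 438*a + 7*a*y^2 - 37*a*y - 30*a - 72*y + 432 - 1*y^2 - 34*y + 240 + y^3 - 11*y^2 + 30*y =a^2*(48 - 8*y) + a*(7*y^2 + 36*y - 468) + y^3 - 12*y^2 - 76*y + 672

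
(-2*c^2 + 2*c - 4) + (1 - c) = -2*c^2 + c - 3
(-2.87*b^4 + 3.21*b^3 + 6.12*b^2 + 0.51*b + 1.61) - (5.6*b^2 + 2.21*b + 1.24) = -2.87*b^4 + 3.21*b^3 + 0.52*b^2 - 1.7*b + 0.37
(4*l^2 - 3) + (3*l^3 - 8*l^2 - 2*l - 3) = 3*l^3 - 4*l^2 - 2*l - 6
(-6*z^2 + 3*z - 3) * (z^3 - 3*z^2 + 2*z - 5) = -6*z^5 + 21*z^4 - 24*z^3 + 45*z^2 - 21*z + 15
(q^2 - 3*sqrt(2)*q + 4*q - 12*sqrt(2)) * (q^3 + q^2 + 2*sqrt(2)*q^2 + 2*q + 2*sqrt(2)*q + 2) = q^5 - sqrt(2)*q^4 + 5*q^4 - 5*sqrt(2)*q^3 - 6*q^3 - 50*q^2 - 10*sqrt(2)*q^2 - 30*sqrt(2)*q - 40*q - 24*sqrt(2)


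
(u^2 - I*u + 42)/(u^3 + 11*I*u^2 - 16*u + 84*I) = (u - 7*I)/(u^2 + 5*I*u + 14)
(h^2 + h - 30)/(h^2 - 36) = (h - 5)/(h - 6)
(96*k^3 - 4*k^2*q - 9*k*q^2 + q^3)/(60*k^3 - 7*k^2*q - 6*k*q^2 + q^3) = (-8*k + q)/(-5*k + q)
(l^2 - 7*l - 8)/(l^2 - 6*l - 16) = (l + 1)/(l + 2)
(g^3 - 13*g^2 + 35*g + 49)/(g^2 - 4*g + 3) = (g^3 - 13*g^2 + 35*g + 49)/(g^2 - 4*g + 3)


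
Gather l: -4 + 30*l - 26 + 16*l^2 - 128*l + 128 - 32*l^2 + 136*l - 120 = -16*l^2 + 38*l - 22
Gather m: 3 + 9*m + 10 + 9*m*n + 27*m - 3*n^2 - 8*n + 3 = m*(9*n + 36) - 3*n^2 - 8*n + 16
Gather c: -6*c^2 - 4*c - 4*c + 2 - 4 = -6*c^2 - 8*c - 2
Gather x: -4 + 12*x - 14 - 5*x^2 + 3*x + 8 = -5*x^2 + 15*x - 10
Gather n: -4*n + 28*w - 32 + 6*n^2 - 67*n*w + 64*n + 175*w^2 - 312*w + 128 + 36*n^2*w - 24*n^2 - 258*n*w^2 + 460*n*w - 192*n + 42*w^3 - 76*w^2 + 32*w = n^2*(36*w - 18) + n*(-258*w^2 + 393*w - 132) + 42*w^3 + 99*w^2 - 252*w + 96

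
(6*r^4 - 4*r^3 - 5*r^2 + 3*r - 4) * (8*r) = 48*r^5 - 32*r^4 - 40*r^3 + 24*r^2 - 32*r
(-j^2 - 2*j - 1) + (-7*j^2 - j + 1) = -8*j^2 - 3*j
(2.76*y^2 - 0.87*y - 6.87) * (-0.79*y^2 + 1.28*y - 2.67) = -2.1804*y^4 + 4.2201*y^3 - 3.0555*y^2 - 6.4707*y + 18.3429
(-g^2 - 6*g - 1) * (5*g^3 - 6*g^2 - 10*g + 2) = -5*g^5 - 24*g^4 + 41*g^3 + 64*g^2 - 2*g - 2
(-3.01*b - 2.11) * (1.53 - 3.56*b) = 10.7156*b^2 + 2.9063*b - 3.2283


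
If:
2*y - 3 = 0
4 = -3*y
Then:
No Solution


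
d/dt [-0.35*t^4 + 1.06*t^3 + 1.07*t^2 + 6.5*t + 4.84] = -1.4*t^3 + 3.18*t^2 + 2.14*t + 6.5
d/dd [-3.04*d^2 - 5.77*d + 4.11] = -6.08*d - 5.77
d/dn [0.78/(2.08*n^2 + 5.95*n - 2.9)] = (-3.2448*n - 4.641)/(2.08*n^2 + 5.95*n - 2.9)^2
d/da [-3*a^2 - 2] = -6*a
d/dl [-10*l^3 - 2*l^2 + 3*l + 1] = -30*l^2 - 4*l + 3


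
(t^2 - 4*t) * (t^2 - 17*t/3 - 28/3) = t^4 - 29*t^3/3 + 40*t^2/3 + 112*t/3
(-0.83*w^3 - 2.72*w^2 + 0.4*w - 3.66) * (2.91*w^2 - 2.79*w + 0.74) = -2.4153*w^5 - 5.5995*w^4 + 8.1386*w^3 - 13.7794*w^2 + 10.5074*w - 2.7084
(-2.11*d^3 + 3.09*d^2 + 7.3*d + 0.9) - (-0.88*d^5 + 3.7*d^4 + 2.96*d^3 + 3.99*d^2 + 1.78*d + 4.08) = 0.88*d^5 - 3.7*d^4 - 5.07*d^3 - 0.9*d^2 + 5.52*d - 3.18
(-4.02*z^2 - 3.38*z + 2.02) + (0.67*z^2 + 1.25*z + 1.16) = -3.35*z^2 - 2.13*z + 3.18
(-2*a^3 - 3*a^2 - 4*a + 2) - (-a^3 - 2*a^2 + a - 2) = -a^3 - a^2 - 5*a + 4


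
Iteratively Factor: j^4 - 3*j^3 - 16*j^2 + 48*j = (j - 4)*(j^3 + j^2 - 12*j) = (j - 4)*(j + 4)*(j^2 - 3*j) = (j - 4)*(j - 3)*(j + 4)*(j)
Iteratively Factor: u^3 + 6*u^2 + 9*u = (u + 3)*(u^2 + 3*u) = u*(u + 3)*(u + 3)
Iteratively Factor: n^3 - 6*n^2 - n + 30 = (n - 5)*(n^2 - n - 6) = (n - 5)*(n + 2)*(n - 3)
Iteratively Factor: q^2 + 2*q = (q + 2)*(q)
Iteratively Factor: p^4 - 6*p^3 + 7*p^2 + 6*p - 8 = (p - 4)*(p^3 - 2*p^2 - p + 2) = (p - 4)*(p + 1)*(p^2 - 3*p + 2) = (p - 4)*(p - 1)*(p + 1)*(p - 2)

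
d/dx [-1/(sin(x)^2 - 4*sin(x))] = 2*(sin(x) - 2)*cos(x)/((sin(x) - 4)^2*sin(x)^2)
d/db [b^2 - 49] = 2*b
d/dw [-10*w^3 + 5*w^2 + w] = -30*w^2 + 10*w + 1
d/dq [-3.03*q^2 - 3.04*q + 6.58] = -6.06*q - 3.04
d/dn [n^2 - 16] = 2*n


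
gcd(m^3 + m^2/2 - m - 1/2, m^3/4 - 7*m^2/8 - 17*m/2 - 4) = m + 1/2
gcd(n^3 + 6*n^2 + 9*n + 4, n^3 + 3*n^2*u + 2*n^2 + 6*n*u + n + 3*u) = n^2 + 2*n + 1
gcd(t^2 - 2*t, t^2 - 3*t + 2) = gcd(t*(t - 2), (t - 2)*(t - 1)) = t - 2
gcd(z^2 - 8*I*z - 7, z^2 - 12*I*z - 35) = z - 7*I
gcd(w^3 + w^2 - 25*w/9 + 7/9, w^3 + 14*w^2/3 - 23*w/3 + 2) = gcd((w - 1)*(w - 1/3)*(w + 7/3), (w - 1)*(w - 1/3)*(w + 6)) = w^2 - 4*w/3 + 1/3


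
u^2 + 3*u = u*(u + 3)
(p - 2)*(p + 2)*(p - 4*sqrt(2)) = p^3 - 4*sqrt(2)*p^2 - 4*p + 16*sqrt(2)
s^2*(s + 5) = s^3 + 5*s^2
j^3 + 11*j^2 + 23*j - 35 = (j - 1)*(j + 5)*(j + 7)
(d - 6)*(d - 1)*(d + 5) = d^3 - 2*d^2 - 29*d + 30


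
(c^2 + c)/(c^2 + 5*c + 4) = c/(c + 4)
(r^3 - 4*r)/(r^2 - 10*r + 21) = r*(r^2 - 4)/(r^2 - 10*r + 21)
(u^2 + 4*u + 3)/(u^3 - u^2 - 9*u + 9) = (u + 1)/(u^2 - 4*u + 3)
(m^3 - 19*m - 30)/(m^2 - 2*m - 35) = (-m^3 + 19*m + 30)/(-m^2 + 2*m + 35)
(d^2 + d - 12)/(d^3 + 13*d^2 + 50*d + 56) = (d - 3)/(d^2 + 9*d + 14)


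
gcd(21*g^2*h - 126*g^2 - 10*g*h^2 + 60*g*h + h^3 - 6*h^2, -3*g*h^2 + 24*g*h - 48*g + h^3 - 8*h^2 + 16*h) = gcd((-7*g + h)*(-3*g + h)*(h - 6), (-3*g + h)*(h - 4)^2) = 3*g - h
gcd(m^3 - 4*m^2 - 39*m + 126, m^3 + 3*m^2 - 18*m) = m^2 + 3*m - 18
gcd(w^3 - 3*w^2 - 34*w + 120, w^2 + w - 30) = w^2 + w - 30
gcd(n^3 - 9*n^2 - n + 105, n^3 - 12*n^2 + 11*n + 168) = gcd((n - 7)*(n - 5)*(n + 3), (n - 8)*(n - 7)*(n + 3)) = n^2 - 4*n - 21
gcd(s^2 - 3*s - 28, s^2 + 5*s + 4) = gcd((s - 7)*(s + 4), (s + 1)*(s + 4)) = s + 4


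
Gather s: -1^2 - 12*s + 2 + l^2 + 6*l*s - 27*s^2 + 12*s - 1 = l^2 + 6*l*s - 27*s^2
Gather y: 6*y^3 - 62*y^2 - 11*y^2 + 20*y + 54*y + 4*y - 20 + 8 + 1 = 6*y^3 - 73*y^2 + 78*y - 11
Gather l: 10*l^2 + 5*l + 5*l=10*l^2 + 10*l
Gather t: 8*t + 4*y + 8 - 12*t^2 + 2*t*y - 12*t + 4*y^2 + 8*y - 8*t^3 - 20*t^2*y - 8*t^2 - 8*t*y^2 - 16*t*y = -8*t^3 + t^2*(-20*y - 20) + t*(-8*y^2 - 14*y - 4) + 4*y^2 + 12*y + 8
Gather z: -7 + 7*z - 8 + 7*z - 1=14*z - 16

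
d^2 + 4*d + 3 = (d + 1)*(d + 3)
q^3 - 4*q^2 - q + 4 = (q - 4)*(q - 1)*(q + 1)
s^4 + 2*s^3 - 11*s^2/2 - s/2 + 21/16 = (s - 3/2)*(s - 1/2)*(s + 1/2)*(s + 7/2)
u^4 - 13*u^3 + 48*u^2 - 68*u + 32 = (u - 8)*(u - 2)^2*(u - 1)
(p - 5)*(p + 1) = p^2 - 4*p - 5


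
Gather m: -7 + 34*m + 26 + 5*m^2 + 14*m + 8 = 5*m^2 + 48*m + 27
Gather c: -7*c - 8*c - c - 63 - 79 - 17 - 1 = -16*c - 160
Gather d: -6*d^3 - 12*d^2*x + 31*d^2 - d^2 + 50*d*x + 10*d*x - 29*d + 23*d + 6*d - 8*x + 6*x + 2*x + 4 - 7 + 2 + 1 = -6*d^3 + d^2*(30 - 12*x) + 60*d*x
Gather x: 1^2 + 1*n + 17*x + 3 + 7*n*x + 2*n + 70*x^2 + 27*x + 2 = 3*n + 70*x^2 + x*(7*n + 44) + 6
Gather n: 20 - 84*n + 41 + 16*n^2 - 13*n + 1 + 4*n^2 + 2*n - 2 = 20*n^2 - 95*n + 60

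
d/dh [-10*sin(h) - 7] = -10*cos(h)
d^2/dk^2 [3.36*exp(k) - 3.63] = 3.36*exp(k)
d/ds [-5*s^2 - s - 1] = -10*s - 1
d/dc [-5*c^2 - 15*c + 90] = -10*c - 15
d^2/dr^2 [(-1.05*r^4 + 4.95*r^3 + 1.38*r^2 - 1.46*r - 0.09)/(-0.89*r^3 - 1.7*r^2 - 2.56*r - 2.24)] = (-1.77635683940025e-15*r^8 + 14.076864*r^6 + 89.465196*r^5 + 216.67242*r^4 + 123.648944*r^3 - 107.696616*r^2 - 181.107264*r - 30.098816)/(0.704969*r^9 + 4.03971*r^8 + 13.799628*r^7 + 33.475592*r^6 + 60.028032*r^5 + 83.465856*r^4 + 88.665088*r^3 + 69.629952*r^2 + 38.535168*r + 11.239424)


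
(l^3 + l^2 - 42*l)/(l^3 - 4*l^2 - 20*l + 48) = l*(l + 7)/(l^2 + 2*l - 8)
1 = 1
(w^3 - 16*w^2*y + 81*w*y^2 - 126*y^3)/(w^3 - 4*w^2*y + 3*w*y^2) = (-w^2 + 13*w*y - 42*y^2)/(w*(-w + y))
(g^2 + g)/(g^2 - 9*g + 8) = g*(g + 1)/(g^2 - 9*g + 8)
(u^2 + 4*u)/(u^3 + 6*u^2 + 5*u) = (u + 4)/(u^2 + 6*u + 5)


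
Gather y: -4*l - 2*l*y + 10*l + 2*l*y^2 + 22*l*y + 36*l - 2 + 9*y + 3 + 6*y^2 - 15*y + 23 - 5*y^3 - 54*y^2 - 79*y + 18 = 42*l - 5*y^3 + y^2*(2*l - 48) + y*(20*l - 85) + 42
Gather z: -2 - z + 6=4 - z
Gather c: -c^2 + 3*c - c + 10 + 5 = -c^2 + 2*c + 15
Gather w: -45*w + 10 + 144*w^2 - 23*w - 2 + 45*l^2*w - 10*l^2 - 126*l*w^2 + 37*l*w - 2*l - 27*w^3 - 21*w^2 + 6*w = -10*l^2 - 2*l - 27*w^3 + w^2*(123 - 126*l) + w*(45*l^2 + 37*l - 62) + 8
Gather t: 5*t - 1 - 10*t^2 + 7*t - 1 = -10*t^2 + 12*t - 2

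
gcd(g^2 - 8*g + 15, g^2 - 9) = g - 3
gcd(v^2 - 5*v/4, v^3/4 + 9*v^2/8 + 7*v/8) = v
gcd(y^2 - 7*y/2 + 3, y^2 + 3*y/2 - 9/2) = y - 3/2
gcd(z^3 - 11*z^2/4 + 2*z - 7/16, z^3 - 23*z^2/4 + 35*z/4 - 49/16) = z^2 - 9*z/4 + 7/8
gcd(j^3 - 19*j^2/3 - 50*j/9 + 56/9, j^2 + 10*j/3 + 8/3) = j + 4/3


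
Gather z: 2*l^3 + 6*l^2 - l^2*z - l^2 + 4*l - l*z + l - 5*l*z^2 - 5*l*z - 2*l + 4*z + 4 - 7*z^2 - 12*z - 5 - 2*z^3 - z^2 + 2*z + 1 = 2*l^3 + 5*l^2 + 3*l - 2*z^3 + z^2*(-5*l - 8) + z*(-l^2 - 6*l - 6)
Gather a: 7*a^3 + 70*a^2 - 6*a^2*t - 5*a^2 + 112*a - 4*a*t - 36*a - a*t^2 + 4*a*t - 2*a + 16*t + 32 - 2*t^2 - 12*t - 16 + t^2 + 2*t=7*a^3 + a^2*(65 - 6*t) + a*(74 - t^2) - t^2 + 6*t + 16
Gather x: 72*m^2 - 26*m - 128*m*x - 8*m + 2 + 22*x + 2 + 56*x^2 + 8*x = 72*m^2 - 34*m + 56*x^2 + x*(30 - 128*m) + 4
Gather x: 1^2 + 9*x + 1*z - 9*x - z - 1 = 0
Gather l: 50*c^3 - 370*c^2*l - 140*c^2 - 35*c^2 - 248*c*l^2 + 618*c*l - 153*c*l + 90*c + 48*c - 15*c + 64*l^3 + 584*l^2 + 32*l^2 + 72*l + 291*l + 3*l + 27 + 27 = 50*c^3 - 175*c^2 + 123*c + 64*l^3 + l^2*(616 - 248*c) + l*(-370*c^2 + 465*c + 366) + 54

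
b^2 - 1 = (b - 1)*(b + 1)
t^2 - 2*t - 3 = (t - 3)*(t + 1)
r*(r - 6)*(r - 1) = r^3 - 7*r^2 + 6*r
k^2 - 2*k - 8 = (k - 4)*(k + 2)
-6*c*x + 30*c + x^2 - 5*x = (-6*c + x)*(x - 5)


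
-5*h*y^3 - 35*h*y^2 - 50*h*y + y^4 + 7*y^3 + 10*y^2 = y*(-5*h + y)*(y + 2)*(y + 5)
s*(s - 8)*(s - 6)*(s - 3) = s^4 - 17*s^3 + 90*s^2 - 144*s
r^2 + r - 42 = (r - 6)*(r + 7)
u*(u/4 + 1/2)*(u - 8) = u^3/4 - 3*u^2/2 - 4*u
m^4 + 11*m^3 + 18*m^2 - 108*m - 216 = (m - 3)*(m + 2)*(m + 6)^2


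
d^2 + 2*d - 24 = (d - 4)*(d + 6)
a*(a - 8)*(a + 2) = a^3 - 6*a^2 - 16*a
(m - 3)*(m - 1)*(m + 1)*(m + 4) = m^4 + m^3 - 13*m^2 - m + 12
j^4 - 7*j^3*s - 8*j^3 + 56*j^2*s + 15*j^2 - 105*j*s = j*(j - 5)*(j - 3)*(j - 7*s)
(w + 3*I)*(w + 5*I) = w^2 + 8*I*w - 15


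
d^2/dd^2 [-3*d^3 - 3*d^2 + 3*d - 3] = -18*d - 6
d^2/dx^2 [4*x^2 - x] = 8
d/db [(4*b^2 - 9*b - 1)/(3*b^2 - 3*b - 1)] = (15*b^2 - 2*b + 6)/(9*b^4 - 18*b^3 + 3*b^2 + 6*b + 1)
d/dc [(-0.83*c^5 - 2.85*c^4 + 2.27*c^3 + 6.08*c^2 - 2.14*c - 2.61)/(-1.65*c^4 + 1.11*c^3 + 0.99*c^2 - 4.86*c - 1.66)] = (1.3695*c^8 - 1.8426*c^7 - 1.8831*c^6 + 30.5562*c^5 + 33.3475*c^4 - 15.6156*c^3 - 30.0435*c^2 - 15.0178*c - 9.1322)/(2.7225*c^8 - 3.663*c^7 - 2.0349*c^6 + 18.2358*c^5 - 4.3311*c^4 - 13.308*c^3 + 20.3328*c^2 + 16.1352*c + 2.7556)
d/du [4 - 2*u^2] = -4*u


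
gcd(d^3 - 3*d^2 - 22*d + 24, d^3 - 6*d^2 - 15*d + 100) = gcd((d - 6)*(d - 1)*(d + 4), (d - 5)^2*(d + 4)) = d + 4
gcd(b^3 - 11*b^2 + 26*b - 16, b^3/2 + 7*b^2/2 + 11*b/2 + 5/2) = 1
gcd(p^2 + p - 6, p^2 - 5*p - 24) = p + 3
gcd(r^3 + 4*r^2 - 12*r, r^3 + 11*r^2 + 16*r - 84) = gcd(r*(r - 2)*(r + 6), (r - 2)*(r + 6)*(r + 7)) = r^2 + 4*r - 12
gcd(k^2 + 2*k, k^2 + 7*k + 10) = k + 2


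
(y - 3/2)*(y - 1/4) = y^2 - 7*y/4 + 3/8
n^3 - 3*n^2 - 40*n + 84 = (n - 7)*(n - 2)*(n + 6)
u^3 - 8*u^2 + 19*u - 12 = (u - 4)*(u - 3)*(u - 1)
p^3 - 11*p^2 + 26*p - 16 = (p - 8)*(p - 2)*(p - 1)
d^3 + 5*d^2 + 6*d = d*(d + 2)*(d + 3)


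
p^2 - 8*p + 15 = (p - 5)*(p - 3)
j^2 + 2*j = j*(j + 2)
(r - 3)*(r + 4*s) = r^2 + 4*r*s - 3*r - 12*s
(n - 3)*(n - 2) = n^2 - 5*n + 6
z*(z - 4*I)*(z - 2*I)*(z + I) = z^4 - 5*I*z^3 - 2*z^2 - 8*I*z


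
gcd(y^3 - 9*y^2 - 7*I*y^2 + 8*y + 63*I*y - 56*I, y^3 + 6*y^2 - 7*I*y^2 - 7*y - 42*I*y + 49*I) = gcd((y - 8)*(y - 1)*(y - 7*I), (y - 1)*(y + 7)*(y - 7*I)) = y^2 + y*(-1 - 7*I) + 7*I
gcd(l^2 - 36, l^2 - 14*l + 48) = l - 6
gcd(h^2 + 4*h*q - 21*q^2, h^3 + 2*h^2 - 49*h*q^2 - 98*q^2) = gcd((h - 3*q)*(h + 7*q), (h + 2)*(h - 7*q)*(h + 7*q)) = h + 7*q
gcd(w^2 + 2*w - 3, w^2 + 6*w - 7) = w - 1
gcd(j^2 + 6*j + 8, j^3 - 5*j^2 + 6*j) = 1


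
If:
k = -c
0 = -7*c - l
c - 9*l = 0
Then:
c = 0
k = 0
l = 0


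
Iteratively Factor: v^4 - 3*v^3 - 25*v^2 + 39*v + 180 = (v + 3)*(v^3 - 6*v^2 - 7*v + 60) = (v - 4)*(v + 3)*(v^2 - 2*v - 15) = (v - 4)*(v + 3)^2*(v - 5)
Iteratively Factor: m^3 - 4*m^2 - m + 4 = (m + 1)*(m^2 - 5*m + 4) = (m - 4)*(m + 1)*(m - 1)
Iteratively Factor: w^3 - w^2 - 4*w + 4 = (w + 2)*(w^2 - 3*w + 2) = (w - 2)*(w + 2)*(w - 1)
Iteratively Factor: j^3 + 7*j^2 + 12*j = (j + 3)*(j^2 + 4*j) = (j + 3)*(j + 4)*(j)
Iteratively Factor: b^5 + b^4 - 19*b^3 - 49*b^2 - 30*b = (b - 5)*(b^4 + 6*b^3 + 11*b^2 + 6*b) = (b - 5)*(b + 1)*(b^3 + 5*b^2 + 6*b) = (b - 5)*(b + 1)*(b + 2)*(b^2 + 3*b) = b*(b - 5)*(b + 1)*(b + 2)*(b + 3)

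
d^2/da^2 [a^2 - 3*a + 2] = 2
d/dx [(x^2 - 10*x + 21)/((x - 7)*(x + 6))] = 9/(x^2 + 12*x + 36)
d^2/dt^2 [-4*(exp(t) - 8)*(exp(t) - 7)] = (60 - 16*exp(t))*exp(t)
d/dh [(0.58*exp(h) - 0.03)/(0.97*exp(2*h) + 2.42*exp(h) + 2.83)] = (-0.5626*exp(2*h) + 0.0582*exp(h) + 1.714)*exp(h)/(0.9409*exp(4*h) + 4.6948*exp(3*h) + 11.3466*exp(2*h) + 13.6972*exp(h) + 8.0089)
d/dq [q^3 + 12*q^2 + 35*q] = 3*q^2 + 24*q + 35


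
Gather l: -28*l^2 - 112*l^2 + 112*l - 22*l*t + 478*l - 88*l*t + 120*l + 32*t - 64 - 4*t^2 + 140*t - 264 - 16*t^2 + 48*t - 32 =-140*l^2 + l*(710 - 110*t) - 20*t^2 + 220*t - 360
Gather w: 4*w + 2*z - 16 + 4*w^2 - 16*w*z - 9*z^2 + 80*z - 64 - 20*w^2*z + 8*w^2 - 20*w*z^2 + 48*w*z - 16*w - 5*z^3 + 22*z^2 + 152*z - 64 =w^2*(12 - 20*z) + w*(-20*z^2 + 32*z - 12) - 5*z^3 + 13*z^2 + 234*z - 144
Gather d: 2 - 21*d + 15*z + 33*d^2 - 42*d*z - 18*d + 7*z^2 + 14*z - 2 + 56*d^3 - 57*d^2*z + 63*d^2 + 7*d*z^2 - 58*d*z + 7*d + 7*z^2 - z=56*d^3 + d^2*(96 - 57*z) + d*(7*z^2 - 100*z - 32) + 14*z^2 + 28*z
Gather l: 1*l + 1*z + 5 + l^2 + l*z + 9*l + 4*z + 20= l^2 + l*(z + 10) + 5*z + 25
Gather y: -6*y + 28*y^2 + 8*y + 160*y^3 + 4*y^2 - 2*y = 160*y^3 + 32*y^2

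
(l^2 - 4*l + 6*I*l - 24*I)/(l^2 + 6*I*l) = (l - 4)/l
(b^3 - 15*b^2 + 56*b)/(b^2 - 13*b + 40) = b*(b - 7)/(b - 5)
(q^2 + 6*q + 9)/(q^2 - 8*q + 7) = (q^2 + 6*q + 9)/(q^2 - 8*q + 7)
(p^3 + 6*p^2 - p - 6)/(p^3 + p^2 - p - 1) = (p + 6)/(p + 1)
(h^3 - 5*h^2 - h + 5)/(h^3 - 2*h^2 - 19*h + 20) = (h + 1)/(h + 4)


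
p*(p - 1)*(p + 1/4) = p^3 - 3*p^2/4 - p/4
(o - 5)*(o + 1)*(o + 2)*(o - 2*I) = o^4 - 2*o^3 - 2*I*o^3 - 13*o^2 + 4*I*o^2 - 10*o + 26*I*o + 20*I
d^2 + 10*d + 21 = (d + 3)*(d + 7)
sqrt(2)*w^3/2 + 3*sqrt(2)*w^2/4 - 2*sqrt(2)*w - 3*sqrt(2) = (w - 2)*(w + 3/2)*(sqrt(2)*w/2 + sqrt(2))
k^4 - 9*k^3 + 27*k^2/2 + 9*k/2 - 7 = (k - 7)*(k - 2)*(k - sqrt(2)/2)*(k + sqrt(2)/2)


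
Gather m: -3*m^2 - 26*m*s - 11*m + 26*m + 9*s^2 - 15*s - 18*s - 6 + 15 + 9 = -3*m^2 + m*(15 - 26*s) + 9*s^2 - 33*s + 18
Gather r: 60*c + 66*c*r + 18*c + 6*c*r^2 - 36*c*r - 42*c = 6*c*r^2 + 30*c*r + 36*c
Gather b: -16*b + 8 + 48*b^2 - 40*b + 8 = 48*b^2 - 56*b + 16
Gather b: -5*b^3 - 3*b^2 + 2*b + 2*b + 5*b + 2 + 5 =-5*b^3 - 3*b^2 + 9*b + 7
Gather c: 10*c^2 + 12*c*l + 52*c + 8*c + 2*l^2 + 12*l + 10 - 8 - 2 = 10*c^2 + c*(12*l + 60) + 2*l^2 + 12*l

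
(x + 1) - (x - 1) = 2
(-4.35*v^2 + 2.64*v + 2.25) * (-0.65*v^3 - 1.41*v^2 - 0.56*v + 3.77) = 2.8275*v^5 + 4.4175*v^4 - 2.7489*v^3 - 21.0504*v^2 + 8.6928*v + 8.4825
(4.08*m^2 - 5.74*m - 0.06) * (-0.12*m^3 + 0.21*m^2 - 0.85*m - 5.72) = -0.4896*m^5 + 1.5456*m^4 - 4.6662*m^3 - 18.4712*m^2 + 32.8838*m + 0.3432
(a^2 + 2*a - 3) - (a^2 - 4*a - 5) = 6*a + 2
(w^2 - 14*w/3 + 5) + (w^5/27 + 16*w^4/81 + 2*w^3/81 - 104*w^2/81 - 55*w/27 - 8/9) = w^5/27 + 16*w^4/81 + 2*w^3/81 - 23*w^2/81 - 181*w/27 + 37/9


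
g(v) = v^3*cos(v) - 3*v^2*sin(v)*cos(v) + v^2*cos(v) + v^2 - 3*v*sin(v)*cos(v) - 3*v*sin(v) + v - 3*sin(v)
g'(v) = -v^3*sin(v) + 3*v^2*sin(v)^2 - v^2*sin(v) - 3*v^2*cos(v)^2 + 3*v^2*cos(v) + 3*v*sin(v)^2 - 6*v*sin(v)*cos(v) - 3*v*cos(v)^2 - v*cos(v) + 2*v - 3*sin(v)*cos(v) - 3*sin(v) - 3*cos(v) + 1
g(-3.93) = 66.92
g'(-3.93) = -20.29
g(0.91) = -4.34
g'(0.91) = -4.49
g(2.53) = -3.05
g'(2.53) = -20.41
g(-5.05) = -21.47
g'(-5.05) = 167.97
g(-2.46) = 2.42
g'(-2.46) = -17.74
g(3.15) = -28.33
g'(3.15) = -55.34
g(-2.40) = 1.45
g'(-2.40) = -14.72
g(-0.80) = 0.12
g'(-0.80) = 0.54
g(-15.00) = 2264.47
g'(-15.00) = -2651.56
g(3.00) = -20.30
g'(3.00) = -50.93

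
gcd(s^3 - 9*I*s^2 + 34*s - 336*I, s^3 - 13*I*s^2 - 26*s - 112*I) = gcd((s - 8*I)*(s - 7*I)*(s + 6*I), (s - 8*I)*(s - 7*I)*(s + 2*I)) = s^2 - 15*I*s - 56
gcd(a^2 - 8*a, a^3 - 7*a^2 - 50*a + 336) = a - 8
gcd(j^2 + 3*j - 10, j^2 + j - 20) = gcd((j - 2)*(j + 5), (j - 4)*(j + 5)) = j + 5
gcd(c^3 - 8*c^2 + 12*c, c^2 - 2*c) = c^2 - 2*c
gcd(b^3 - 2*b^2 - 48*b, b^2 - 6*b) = b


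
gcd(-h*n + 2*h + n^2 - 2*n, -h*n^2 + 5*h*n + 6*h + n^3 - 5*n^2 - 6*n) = h - n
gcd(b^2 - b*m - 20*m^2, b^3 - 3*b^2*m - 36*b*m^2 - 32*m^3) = b + 4*m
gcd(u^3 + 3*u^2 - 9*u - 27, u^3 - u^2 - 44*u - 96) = u + 3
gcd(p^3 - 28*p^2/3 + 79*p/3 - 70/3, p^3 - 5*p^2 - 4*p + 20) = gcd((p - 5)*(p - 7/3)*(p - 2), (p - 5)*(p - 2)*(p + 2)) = p^2 - 7*p + 10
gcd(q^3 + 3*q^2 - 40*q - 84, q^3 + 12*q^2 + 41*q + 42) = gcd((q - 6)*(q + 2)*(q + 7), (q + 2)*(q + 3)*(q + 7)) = q^2 + 9*q + 14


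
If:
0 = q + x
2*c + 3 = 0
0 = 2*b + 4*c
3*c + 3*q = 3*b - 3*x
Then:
No Solution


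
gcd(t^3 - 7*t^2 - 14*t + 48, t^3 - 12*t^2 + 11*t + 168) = t^2 - 5*t - 24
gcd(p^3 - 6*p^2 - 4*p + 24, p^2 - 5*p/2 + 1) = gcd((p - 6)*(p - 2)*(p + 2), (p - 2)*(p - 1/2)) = p - 2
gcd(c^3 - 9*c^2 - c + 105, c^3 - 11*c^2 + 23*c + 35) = c^2 - 12*c + 35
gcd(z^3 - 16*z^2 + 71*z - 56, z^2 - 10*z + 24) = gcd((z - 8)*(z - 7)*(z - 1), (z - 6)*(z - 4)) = 1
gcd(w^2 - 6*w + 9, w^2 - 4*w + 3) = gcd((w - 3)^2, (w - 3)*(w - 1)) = w - 3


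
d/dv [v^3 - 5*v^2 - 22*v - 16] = 3*v^2 - 10*v - 22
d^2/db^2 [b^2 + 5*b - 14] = 2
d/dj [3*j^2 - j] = 6*j - 1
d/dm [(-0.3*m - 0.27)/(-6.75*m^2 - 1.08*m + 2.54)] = (2.025*m^2 + 0.324*m - (0.3*m + 0.27)*(13.5*m + 1.08) - 0.762)/(6.75*m^2 + 1.08*m - 2.54)^2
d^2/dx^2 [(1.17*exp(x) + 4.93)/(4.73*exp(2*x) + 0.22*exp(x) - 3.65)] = (26.176293*exp(4*x) + 439.976086*exp(3*x) + 136.587264*exp(2*x) + 341.634062*exp(x) + 19.546115)*exp(x)/(105.823817*exp(6*x) + 14.766114*exp(5*x) - 244.296459*exp(4*x) - 22.778492*exp(3*x) + 188.516295*exp(2*x) + 8.79285*exp(x) - 48.627125)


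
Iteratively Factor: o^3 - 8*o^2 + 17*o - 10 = (o - 1)*(o^2 - 7*o + 10) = (o - 2)*(o - 1)*(o - 5)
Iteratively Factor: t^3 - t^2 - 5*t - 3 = (t + 1)*(t^2 - 2*t - 3) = (t - 3)*(t + 1)*(t + 1)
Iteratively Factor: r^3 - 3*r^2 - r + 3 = (r - 3)*(r^2 - 1) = (r - 3)*(r + 1)*(r - 1)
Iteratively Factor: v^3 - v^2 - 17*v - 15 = (v + 3)*(v^2 - 4*v - 5) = (v + 1)*(v + 3)*(v - 5)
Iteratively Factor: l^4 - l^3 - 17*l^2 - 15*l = (l + 3)*(l^3 - 4*l^2 - 5*l) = l*(l + 3)*(l^2 - 4*l - 5) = l*(l + 1)*(l + 3)*(l - 5)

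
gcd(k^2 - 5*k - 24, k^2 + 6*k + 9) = k + 3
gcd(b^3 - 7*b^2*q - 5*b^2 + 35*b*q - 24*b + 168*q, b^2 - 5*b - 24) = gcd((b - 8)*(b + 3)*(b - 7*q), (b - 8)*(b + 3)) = b^2 - 5*b - 24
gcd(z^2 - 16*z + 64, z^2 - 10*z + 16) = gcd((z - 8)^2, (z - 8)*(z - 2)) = z - 8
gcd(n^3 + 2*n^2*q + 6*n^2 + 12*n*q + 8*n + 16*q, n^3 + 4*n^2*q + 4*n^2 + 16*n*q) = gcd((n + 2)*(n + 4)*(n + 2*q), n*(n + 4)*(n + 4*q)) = n + 4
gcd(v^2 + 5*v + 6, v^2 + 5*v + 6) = v^2 + 5*v + 6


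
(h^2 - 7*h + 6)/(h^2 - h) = (h - 6)/h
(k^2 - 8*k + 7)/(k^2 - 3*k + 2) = (k - 7)/(k - 2)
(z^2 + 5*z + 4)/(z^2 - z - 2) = (z + 4)/(z - 2)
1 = 1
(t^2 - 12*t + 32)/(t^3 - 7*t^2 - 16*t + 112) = (t - 8)/(t^2 - 3*t - 28)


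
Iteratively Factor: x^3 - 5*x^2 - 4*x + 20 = (x - 5)*(x^2 - 4) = (x - 5)*(x - 2)*(x + 2)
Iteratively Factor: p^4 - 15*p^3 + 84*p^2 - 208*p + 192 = (p - 4)*(p^3 - 11*p^2 + 40*p - 48) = (p - 4)^2*(p^2 - 7*p + 12) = (p - 4)^3*(p - 3)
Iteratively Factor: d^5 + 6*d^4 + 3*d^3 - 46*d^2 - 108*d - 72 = (d - 3)*(d^4 + 9*d^3 + 30*d^2 + 44*d + 24) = (d - 3)*(d + 2)*(d^3 + 7*d^2 + 16*d + 12) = (d - 3)*(d + 2)^2*(d^2 + 5*d + 6) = (d - 3)*(d + 2)^3*(d + 3)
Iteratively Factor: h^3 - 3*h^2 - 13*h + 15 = (h + 3)*(h^2 - 6*h + 5) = (h - 1)*(h + 3)*(h - 5)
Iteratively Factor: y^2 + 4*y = (y + 4)*(y)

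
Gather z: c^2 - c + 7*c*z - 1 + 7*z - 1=c^2 - c + z*(7*c + 7) - 2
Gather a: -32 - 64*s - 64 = -64*s - 96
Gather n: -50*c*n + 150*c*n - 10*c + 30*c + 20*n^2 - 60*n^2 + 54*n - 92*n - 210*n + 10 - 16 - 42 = 20*c - 40*n^2 + n*(100*c - 248) - 48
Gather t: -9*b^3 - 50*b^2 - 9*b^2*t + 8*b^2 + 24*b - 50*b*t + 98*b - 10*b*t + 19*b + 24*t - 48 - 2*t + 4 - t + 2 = -9*b^3 - 42*b^2 + 141*b + t*(-9*b^2 - 60*b + 21) - 42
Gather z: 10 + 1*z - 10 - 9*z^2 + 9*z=-9*z^2 + 10*z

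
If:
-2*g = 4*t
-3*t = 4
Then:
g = 8/3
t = -4/3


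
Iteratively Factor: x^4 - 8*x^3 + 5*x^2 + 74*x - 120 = (x - 4)*(x^3 - 4*x^2 - 11*x + 30) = (x - 5)*(x - 4)*(x^2 + x - 6) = (x - 5)*(x - 4)*(x - 2)*(x + 3)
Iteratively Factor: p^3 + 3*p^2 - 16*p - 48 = (p + 4)*(p^2 - p - 12) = (p + 3)*(p + 4)*(p - 4)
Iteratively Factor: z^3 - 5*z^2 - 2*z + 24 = (z - 4)*(z^2 - z - 6) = (z - 4)*(z - 3)*(z + 2)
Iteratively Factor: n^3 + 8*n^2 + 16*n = (n + 4)*(n^2 + 4*n) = (n + 4)^2*(n)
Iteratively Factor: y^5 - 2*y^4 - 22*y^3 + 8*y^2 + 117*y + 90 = (y + 2)*(y^4 - 4*y^3 - 14*y^2 + 36*y + 45) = (y + 2)*(y + 3)*(y^3 - 7*y^2 + 7*y + 15) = (y - 3)*(y + 2)*(y + 3)*(y^2 - 4*y - 5) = (y - 3)*(y + 1)*(y + 2)*(y + 3)*(y - 5)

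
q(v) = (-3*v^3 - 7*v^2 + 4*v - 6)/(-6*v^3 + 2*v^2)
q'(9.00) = -0.02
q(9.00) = 0.65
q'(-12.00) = -0.00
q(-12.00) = 0.39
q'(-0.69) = -11.52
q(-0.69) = -3.80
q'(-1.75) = -0.75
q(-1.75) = -0.48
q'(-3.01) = -0.19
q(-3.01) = 0.00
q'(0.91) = -8.64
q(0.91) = 3.64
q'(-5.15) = -0.06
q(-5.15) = 0.23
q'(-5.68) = -0.05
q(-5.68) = 0.25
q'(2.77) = -0.21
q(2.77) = 1.00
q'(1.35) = -1.78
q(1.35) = 1.87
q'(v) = (18*v^2 - 4*v)*(-3*v^3 - 7*v^2 + 4*v - 6)/(-6*v^3 + 2*v^2)^2 + (-9*v^2 - 14*v + 4)/(-6*v^3 + 2*v^2)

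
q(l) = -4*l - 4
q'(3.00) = -4.00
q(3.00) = -16.00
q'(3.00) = -4.00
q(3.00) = -16.00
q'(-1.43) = -4.00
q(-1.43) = 1.72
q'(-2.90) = -4.00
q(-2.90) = 7.60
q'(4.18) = -4.00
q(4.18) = -20.72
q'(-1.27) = -4.00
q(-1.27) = 1.08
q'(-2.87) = -4.00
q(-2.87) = 7.48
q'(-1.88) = -4.00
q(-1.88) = 3.52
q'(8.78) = -4.00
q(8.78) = -39.12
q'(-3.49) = -4.00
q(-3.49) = 9.96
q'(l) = -4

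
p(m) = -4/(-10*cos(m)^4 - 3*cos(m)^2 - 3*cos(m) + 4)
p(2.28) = -1.39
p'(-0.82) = -22.36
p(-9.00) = 1.51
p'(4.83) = -1.15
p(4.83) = -1.11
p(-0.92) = 15.06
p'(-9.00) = 7.69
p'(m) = -4*(-40*sin(m)*cos(m)^3 - 6*sin(m)*cos(m) - 3*sin(m))/(-10*cos(m)^4 - 3*cos(m)^2 - 3*cos(m) + 4)^2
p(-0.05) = 0.34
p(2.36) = -1.92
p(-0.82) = 2.49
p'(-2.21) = 2.44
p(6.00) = 0.39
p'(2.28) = -4.37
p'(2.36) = -10.14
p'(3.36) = 1.38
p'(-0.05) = -0.07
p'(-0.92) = -700.88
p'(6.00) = -0.48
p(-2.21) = -1.16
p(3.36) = 0.80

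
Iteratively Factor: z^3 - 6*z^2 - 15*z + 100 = (z + 4)*(z^2 - 10*z + 25) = (z - 5)*(z + 4)*(z - 5)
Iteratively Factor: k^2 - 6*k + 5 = (k - 5)*(k - 1)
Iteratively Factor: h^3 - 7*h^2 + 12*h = (h)*(h^2 - 7*h + 12) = h*(h - 4)*(h - 3)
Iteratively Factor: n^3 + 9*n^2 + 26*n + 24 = (n + 4)*(n^2 + 5*n + 6) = (n + 2)*(n + 4)*(n + 3)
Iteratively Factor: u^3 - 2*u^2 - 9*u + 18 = (u - 3)*(u^2 + u - 6) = (u - 3)*(u + 3)*(u - 2)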